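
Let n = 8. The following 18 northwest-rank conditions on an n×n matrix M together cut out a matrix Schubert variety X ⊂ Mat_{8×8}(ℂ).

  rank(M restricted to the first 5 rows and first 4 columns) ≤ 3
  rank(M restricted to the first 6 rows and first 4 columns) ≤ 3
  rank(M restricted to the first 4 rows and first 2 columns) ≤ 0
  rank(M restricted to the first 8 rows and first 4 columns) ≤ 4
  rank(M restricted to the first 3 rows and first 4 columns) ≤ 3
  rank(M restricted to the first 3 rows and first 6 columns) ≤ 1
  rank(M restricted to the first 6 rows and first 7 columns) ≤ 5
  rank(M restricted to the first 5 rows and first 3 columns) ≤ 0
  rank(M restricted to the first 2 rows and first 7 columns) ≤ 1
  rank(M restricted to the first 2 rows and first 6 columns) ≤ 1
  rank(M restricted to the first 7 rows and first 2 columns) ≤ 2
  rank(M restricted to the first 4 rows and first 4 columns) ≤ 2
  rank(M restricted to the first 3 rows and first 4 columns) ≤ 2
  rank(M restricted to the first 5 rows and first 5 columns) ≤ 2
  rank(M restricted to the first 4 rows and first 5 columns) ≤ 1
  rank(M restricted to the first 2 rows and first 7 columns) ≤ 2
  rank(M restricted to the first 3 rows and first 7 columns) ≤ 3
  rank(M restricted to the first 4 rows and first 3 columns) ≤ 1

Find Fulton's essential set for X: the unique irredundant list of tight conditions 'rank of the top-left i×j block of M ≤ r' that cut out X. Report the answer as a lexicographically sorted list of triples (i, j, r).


Computing R[i][j] = min implied NW-rank bound (n=8, 18 conditions):

  0  0  0  1  1  1  1  1
  0  0  0  1  1  1  1  2
  0  0  0  1  1  1  2  3
  0  0  0  1  1  2  3  4
  0  0  0  1  2  3  4  5
  1  1  1  2  3  4  5  6
  1  2  2  3  4  5  6  7
  1  2  3  4  5  6  7  8

hence w(1..8) = (4, 8, 7, 6, 5, 1, 2, 3).

4 SE-corners of the 21-cell Rothe diagram give Ess(w):

[(2, 7, 1), (3, 6, 1), (4, 5, 1), (5, 3, 0)]


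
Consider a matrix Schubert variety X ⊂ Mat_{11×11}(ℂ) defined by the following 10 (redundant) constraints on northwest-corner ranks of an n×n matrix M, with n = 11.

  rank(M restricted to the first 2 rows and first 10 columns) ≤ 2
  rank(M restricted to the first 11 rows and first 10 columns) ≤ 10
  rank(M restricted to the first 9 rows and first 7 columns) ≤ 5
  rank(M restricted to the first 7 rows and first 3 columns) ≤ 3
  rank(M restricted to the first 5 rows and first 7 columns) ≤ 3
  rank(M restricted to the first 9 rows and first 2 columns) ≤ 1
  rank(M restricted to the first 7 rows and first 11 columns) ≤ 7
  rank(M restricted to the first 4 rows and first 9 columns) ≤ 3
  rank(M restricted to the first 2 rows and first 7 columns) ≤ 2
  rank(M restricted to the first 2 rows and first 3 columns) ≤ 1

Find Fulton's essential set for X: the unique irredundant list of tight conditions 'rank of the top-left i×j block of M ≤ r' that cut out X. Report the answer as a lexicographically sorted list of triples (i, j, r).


Recovering R(i,j) via the rank-extension bound from the 10 conditions:

  R[1]: 1 1 1 1 1 1 1 1 1 1 1
  R[2]: 1 1 1 2 2 2 2 2 2 2 2
  R[3]: 1 1 2 3 3 3 3 3 3 3 3
  R[4]: 1 1 2 3 3 3 3 3 3 4 4
  R[5]: 1 1 2 3 3 3 3 4 4 5 5
  R[6]: 1 1 2 3 4 4 4 5 5 6 6
  R[7]: 1 1 2 3 4 5 5 6 6 7 7
  R[8]: 1 1 2 3 4 5 5 6 7 8 8
  R[9]: 1 1 2 3 4 5 5 6 7 8 9
  R[10]: 1 2 3 4 5 6 6 7 8 9 10
  R[11]: 1 2 3 4 5 6 7 8 9 10 11

reading off 1-entries of Δ²R: w = (1, 4, 3, 10, 8, 5, 6, 9, 11, 2, 7).

ℓ(w)=19; the 5 essential cells (i,j,r):

[(2, 3, 1), (4, 9, 3), (5, 7, 3), (9, 2, 1), (9, 7, 5)]


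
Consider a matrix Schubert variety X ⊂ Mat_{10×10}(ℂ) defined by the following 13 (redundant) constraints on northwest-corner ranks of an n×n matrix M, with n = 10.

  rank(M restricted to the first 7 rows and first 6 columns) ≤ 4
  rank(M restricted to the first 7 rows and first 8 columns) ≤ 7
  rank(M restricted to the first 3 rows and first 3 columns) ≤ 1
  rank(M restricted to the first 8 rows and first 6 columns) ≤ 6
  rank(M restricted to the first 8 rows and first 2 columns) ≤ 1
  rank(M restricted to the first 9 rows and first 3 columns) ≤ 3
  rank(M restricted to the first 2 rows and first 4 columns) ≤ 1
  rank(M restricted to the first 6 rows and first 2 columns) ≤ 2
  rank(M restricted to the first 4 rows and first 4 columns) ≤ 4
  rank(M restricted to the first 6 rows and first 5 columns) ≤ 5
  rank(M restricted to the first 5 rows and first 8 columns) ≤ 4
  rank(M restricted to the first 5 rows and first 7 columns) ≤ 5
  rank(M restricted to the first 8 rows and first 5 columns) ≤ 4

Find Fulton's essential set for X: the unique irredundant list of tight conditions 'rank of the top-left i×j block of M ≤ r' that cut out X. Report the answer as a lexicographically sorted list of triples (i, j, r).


Recovering R(i,j) via the rank-extension bound from the 13 conditions:

  R[1]: 1, 1, 1, 1, 1, 1, 1, 1, 1, 1
  R[2]: 1, 1, 1, 1, 2, 2, 2, 2, 2, 2
  R[3]: 1, 1, 1, 2, 3, 3, 3, 3, 3, 3
  R[4]: 1, 1, 2, 3, 4, 4, 4, 4, 4, 4
  R[5]: 1, 1, 2, 3, 4, 4, 4, 4, 5, 5
  R[6]: 1, 1, 2, 3, 4, 4, 5, 5, 6, 6
  R[7]: 1, 1, 2, 3, 4, 4, 5, 6, 7, 7
  R[8]: 1, 1, 2, 3, 4, 5, 6, 7, 8, 8
  R[9]: 1, 2, 3, 4, 5, 6, 7, 8, 9, 9
  R[10]: 1, 2, 3, 4, 5, 6, 7, 8, 9, 10

giving w = (1, 5, 4, 3, 9, 7, 8, 6, 2, 10) via Δ²R.

Fulton essential set (5 of the 15 Rothe cells):

[(2, 4, 1), (3, 3, 1), (5, 8, 4), (7, 6, 4), (8, 2, 1)]


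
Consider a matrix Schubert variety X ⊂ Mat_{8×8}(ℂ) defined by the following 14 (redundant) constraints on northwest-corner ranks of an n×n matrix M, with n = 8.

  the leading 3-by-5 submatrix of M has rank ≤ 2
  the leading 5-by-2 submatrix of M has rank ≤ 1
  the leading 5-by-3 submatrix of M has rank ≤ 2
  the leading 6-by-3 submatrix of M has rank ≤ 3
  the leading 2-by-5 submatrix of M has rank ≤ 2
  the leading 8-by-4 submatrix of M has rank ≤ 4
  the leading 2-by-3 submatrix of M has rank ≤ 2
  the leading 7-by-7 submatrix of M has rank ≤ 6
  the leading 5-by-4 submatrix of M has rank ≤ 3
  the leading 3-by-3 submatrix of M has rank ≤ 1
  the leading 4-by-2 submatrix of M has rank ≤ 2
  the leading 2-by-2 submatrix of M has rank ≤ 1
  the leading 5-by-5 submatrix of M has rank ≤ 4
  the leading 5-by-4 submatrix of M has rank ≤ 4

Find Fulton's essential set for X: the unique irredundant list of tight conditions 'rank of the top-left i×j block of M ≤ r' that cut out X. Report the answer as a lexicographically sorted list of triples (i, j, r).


Rank table r_w(8×8) implied by the 14 constraints:

  i=1: 1 | 1 | 1 | 1 | 1 | 1 | 1 | 1
  i=2: 1 | 1 | 1 | 2 | 2 | 2 | 2 | 2
  i=3: 1 | 1 | 1 | 2 | 2 | 3 | 3 | 3
  i=4: 1 | 1 | 2 | 3 | 3 | 4 | 4 | 4
  i=5: 1 | 1 | 2 | 3 | 4 | 5 | 5 | 5
  i=6: 1 | 2 | 3 | 4 | 5 | 6 | 6 | 6
  i=7: 1 | 2 | 3 | 4 | 5 | 6 | 6 | 7
  i=8: 1 | 2 | 3 | 4 | 5 | 6 | 7 | 8

the unique w with this rank table is (1, 4, 6, 3, 5, 2, 8, 7).

Rothe diagram D(w) (8 cells), 4 SE-corners (essential conditions):

[(3, 3, 1), (3, 5, 2), (5, 2, 1), (7, 7, 6)]


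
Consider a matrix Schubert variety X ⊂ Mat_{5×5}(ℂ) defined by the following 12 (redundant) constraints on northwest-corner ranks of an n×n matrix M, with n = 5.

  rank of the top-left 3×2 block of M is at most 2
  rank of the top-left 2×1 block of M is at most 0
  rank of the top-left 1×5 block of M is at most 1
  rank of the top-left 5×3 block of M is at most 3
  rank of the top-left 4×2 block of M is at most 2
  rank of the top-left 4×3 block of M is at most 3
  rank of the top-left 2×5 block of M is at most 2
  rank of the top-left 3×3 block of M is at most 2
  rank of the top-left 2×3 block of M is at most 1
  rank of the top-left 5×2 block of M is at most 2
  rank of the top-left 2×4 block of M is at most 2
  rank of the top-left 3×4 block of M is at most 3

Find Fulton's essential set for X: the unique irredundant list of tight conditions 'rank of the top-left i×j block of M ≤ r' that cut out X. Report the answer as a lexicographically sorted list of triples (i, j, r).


Computing R[i][j] = min implied NW-rank bound (n=5, 12 conditions):

  i=1: 0 1 1 1 1
  i=2: 0 1 1 2 2
  i=3: 1 2 2 3 3
  i=4: 1 2 3 4 4
  i=5: 1 2 3 4 5

giving w = (2, 4, 1, 3, 5) via Δ²R.

|D(w)|=3, |Ess(w)|=2:

[(2, 1, 0), (2, 3, 1)]


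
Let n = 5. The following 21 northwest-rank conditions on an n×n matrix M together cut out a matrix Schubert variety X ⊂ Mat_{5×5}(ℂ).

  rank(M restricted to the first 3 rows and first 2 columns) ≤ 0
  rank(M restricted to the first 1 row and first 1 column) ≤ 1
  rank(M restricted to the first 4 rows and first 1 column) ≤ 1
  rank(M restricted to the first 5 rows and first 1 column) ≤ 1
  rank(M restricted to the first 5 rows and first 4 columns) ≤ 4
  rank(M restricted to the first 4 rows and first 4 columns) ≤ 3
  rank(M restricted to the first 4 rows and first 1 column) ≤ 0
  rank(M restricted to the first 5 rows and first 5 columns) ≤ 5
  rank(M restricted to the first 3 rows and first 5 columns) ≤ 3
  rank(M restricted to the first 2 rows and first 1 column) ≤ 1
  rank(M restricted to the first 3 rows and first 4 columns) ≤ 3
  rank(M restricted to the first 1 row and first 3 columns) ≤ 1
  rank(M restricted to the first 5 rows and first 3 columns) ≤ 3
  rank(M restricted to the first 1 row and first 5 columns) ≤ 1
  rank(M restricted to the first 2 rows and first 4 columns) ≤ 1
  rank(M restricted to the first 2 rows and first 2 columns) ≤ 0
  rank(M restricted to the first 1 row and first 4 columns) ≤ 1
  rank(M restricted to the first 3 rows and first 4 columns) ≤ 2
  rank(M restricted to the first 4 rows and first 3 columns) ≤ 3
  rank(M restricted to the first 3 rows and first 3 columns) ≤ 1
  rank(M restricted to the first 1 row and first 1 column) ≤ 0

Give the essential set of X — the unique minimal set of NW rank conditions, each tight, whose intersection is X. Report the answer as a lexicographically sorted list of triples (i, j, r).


Reconstructing r_w from the 21 given conditions:

  i=1: 0 | 0 | 1 | 1 | 1
  i=2: 0 | 0 | 1 | 1 | 2
  i=3: 0 | 0 | 1 | 2 | 3
  i=4: 0 | 1 | 2 | 3 | 4
  i=5: 1 | 2 | 3 | 4 | 5

so w = (3, 5, 4, 2, 1).

3 SE-corners of the 8-cell Rothe diagram give Ess(w):

[(2, 4, 1), (3, 2, 0), (4, 1, 0)]


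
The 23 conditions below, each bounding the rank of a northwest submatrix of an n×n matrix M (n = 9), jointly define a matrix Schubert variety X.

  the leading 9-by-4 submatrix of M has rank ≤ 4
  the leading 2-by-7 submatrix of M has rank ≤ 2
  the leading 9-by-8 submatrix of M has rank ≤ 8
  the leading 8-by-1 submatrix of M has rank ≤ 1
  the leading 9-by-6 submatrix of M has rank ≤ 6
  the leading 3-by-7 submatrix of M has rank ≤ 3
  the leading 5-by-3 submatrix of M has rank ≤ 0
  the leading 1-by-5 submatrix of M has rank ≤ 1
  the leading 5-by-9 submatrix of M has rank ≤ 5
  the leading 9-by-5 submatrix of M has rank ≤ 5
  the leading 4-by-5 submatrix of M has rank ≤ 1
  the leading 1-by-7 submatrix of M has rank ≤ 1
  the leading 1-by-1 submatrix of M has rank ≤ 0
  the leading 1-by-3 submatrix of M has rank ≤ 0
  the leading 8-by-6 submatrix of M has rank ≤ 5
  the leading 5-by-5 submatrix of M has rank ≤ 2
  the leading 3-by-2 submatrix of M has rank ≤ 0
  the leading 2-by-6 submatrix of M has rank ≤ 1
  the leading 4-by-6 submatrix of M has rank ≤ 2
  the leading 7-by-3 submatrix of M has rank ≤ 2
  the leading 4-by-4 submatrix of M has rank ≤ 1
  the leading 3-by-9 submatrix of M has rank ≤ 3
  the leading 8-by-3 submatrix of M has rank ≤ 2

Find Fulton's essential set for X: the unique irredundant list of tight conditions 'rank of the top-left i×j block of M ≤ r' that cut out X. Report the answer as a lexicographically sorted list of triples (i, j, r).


Rank table r_w(9×9) implied by the 23 constraints:

  i=1: 0 0 0 1 1 1 1 1 1
  i=2: 0 0 0 1 1 1 2 2 2
  i=3: 0 0 0 1 1 2 3 3 3
  i=4: 0 0 0 1 1 2 3 4 4
  i=5: 0 0 0 1 2 3 4 5 5
  i=6: 1 1 1 2 3 4 5 6 6
  i=7: 1 2 2 3 4 5 6 7 7
  i=8: 1 2 2 3 4 5 6 7 8
  i=9: 1 2 3 4 5 6 7 8 9

so w = (4, 7, 6, 8, 5, 1, 2, 9, 3).

4 SE-corners of the 20-cell Rothe diagram give Ess(w):

[(2, 6, 1), (4, 5, 1), (5, 3, 0), (8, 3, 2)]


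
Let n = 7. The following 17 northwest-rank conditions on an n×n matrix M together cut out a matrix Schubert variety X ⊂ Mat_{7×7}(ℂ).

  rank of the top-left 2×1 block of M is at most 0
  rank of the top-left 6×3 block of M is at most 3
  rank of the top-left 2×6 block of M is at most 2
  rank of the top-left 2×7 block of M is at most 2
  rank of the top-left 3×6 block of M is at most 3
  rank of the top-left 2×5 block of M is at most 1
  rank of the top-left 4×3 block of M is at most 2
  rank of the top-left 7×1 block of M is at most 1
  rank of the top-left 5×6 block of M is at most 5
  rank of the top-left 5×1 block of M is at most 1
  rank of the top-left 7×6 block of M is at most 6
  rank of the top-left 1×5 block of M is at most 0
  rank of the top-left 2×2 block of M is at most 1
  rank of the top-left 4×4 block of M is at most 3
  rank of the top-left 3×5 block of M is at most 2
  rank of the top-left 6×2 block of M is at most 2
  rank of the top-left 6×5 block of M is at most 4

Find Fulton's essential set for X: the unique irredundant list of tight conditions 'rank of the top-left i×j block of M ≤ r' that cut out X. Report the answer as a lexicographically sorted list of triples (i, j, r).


Reconstructing r_w from the 17 given conditions:

  i=1: 0  0  0  0  0  1  1
  i=2: 0  1  1  1  1  2  2
  i=3: 1  2  2  2  2  3  3
  i=4: 1  2  2  3  3  4  4
  i=5: 1  2  3  4  4  5  5
  i=6: 1  2  3  4  4  5  6
  i=7: 1  2  3  4  5  6  7

second differences of R give the permutation w = (6, 2, 1, 4, 3, 7, 5).

ℓ(w)=8; the 4 essential cells (i,j,r):

[(1, 5, 0), (2, 1, 0), (4, 3, 2), (6, 5, 4)]


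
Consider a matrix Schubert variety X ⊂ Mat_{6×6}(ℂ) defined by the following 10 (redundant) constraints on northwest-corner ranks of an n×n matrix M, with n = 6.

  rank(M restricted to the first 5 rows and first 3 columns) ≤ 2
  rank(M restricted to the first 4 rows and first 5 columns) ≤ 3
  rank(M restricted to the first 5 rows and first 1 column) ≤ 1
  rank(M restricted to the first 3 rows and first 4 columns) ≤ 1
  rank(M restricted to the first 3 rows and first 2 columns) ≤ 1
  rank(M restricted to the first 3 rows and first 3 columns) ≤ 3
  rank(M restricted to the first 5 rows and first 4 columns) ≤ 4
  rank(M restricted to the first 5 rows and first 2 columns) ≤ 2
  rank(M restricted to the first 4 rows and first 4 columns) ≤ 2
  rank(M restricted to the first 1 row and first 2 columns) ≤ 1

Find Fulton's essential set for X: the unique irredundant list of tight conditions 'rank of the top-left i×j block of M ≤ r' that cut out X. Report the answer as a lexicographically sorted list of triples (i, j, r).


Computing R[i][j] = min implied NW-rank bound (n=6, 10 conditions):

  R[1]: 1, 1, 1, 1, 1, 1
  R[2]: 1, 1, 1, 1, 2, 2
  R[3]: 1, 1, 1, 1, 2, 3
  R[4]: 1, 2, 2, 2, 3, 4
  R[5]: 1, 2, 2, 3, 4, 5
  R[6]: 1, 2, 3, 4, 5, 6

second differences of R give the permutation w = (1, 5, 6, 2, 4, 3).

Rothe diagram D(w) (7 cells), 2 SE-corners (essential conditions):

[(3, 4, 1), (5, 3, 2)]


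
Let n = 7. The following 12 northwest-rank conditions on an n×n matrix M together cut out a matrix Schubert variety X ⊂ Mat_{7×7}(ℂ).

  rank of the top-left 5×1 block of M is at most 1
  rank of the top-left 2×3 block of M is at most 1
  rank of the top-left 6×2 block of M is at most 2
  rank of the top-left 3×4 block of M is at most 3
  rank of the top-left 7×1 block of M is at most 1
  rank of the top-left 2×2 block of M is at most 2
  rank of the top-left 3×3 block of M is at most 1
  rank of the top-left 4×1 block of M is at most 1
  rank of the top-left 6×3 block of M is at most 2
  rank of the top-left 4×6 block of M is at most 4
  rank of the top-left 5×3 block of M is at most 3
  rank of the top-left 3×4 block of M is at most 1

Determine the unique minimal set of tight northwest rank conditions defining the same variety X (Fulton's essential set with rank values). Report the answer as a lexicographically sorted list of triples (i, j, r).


Recovering R(i,j) via the rank-extension bound from the 12 conditions:

  i=1: 1  1  1  1  1  1  1
  i=2: 1  1  1  1  2  2  2
  i=3: 1  1  1  1  2  3  3
  i=4: 1  2  2  2  3  4  4
  i=5: 1  2  2  3  4  5  5
  i=6: 1  2  2  3  4  5  6
  i=7: 1  2  3  4  5  6  7

so w = (1, 5, 6, 2, 4, 7, 3).

ℓ(w)=8; the 2 essential cells (i,j,r):

[(3, 4, 1), (6, 3, 2)]


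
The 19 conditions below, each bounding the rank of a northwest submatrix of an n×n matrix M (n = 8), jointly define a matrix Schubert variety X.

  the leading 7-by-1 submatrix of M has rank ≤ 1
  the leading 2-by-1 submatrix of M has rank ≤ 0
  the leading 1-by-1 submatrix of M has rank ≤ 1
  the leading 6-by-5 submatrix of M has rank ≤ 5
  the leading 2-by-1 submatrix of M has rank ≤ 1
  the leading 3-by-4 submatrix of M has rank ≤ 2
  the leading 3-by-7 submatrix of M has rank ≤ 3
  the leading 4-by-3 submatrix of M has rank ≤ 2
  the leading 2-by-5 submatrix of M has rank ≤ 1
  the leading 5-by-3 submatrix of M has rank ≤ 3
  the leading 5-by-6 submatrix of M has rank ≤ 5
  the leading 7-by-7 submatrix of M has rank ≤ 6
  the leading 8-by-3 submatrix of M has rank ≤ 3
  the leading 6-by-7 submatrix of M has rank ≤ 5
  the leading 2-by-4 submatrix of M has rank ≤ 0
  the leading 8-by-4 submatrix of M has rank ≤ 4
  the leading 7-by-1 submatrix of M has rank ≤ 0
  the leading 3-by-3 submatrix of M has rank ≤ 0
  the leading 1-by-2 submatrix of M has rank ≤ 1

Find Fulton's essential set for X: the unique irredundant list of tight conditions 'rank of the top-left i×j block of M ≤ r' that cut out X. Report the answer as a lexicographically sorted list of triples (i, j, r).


Recovering R(i,j) via the rank-extension bound from the 19 conditions:

  R[1]: 0 0 0 0 1 1 1 1
  R[2]: 0 0 0 0 1 2 2 2
  R[3]: 0 0 0 1 2 3 3 3
  R[4]: 0 1 1 2 3 4 4 4
  R[5]: 0 1 2 3 4 5 5 5
  R[6]: 0 1 2 3 4 5 5 6
  R[7]: 0 1 2 3 4 5 6 7
  R[8]: 1 2 3 4 5 6 7 8

giving w = (5, 6, 4, 2, 3, 8, 7, 1) via Δ²R.

|D(w)|=16, |Ess(w)|=4:

[(2, 4, 0), (3, 3, 0), (6, 7, 5), (7, 1, 0)]


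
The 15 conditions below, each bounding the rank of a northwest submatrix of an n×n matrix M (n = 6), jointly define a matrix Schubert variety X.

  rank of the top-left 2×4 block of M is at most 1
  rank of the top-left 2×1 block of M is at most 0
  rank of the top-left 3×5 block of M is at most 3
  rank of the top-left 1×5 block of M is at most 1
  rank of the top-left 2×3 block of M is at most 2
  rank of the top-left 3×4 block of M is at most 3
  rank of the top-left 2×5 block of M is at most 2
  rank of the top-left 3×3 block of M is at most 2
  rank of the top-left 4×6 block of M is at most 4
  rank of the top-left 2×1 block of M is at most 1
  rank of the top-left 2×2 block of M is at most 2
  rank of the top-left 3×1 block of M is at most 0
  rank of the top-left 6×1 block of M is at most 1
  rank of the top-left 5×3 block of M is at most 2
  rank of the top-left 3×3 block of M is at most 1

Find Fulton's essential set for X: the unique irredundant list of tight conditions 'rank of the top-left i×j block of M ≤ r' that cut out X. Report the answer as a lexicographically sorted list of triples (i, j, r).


Propagating the 15 rank bounds to every northwest block:

  R[1]: 0 1 1 1 1 1
  R[2]: 0 1 1 1 2 2
  R[3]: 0 1 1 2 3 3
  R[4]: 1 2 2 3 4 4
  R[5]: 1 2 2 3 4 5
  R[6]: 1 2 3 4 5 6

reading off 1-entries of Δ²R: w = (2, 5, 4, 1, 6, 3).

D(w) has 7 cells with 4 SE-corners; essential set:

[(2, 4, 1), (3, 1, 0), (3, 3, 1), (5, 3, 2)]


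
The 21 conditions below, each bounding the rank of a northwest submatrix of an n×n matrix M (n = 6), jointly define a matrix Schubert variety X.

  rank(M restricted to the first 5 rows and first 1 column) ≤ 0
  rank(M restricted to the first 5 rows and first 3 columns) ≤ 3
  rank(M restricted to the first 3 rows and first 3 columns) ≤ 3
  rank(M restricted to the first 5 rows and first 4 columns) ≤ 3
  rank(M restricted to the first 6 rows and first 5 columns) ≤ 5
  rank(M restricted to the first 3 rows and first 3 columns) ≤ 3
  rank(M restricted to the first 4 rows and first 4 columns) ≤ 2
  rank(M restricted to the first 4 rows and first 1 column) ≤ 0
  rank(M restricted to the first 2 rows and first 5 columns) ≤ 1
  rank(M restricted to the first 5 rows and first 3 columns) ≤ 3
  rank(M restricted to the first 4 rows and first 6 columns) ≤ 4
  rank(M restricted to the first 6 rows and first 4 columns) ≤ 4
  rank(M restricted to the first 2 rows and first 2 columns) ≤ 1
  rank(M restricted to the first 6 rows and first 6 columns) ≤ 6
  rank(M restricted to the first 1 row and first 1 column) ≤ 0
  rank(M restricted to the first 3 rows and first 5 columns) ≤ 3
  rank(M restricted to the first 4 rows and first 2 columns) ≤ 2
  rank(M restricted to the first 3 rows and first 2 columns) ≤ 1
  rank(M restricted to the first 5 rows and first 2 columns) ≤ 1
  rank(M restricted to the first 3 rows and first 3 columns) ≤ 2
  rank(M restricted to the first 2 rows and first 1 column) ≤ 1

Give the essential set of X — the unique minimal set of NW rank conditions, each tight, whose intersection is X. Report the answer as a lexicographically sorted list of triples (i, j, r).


The tightest implied rank at each (i,j), from the 21 conditions:

  R[1]: 0, 1, 1, 1, 1, 1
  R[2]: 0, 1, 1, 1, 1, 2
  R[3]: 0, 1, 2, 2, 2, 3
  R[4]: 0, 1, 2, 2, 3, 4
  R[5]: 0, 1, 2, 3, 4, 5
  R[6]: 1, 2, 3, 4, 5, 6

second differences of R give the permutation w = (2, 6, 3, 5, 4, 1).

3 SE-corners of the 9-cell Rothe diagram give Ess(w):

[(2, 5, 1), (4, 4, 2), (5, 1, 0)]


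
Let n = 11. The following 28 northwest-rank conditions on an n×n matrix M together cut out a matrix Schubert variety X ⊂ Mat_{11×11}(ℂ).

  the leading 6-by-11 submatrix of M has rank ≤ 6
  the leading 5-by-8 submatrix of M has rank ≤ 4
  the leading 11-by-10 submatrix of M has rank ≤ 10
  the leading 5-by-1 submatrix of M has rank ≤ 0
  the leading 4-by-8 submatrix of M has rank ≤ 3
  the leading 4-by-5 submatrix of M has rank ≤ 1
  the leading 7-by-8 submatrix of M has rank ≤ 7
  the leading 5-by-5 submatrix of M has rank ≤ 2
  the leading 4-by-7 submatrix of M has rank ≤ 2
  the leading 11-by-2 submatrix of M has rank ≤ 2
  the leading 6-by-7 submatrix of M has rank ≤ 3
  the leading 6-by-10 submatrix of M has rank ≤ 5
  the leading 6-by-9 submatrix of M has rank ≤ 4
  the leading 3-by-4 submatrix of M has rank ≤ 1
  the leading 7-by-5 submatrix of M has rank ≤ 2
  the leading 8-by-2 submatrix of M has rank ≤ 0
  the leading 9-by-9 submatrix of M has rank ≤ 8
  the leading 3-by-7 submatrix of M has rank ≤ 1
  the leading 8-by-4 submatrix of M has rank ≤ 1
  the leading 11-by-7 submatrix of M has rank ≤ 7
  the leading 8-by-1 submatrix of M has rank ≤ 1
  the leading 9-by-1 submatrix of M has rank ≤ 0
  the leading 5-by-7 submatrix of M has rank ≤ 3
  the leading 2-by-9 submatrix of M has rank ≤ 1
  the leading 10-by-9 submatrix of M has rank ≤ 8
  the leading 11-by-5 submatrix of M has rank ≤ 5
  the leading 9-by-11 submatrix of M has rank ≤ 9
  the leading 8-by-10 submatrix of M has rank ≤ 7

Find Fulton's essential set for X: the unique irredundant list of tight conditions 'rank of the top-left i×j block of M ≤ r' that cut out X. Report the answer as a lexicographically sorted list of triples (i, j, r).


Computing R[i][j] = min implied NW-rank bound (n=11, 28 conditions):

  i=1: 0, 0, 1, 1, 1, 1, 1, 1, 1, 1, 1
  i=2: 0, 0, 1, 1, 1, 1, 1, 1, 1, 2, 2
  i=3: 0, 0, 1, 1, 1, 1, 1, 2, 2, 3, 3
  i=4: 0, 0, 1, 1, 1, 2, 2, 3, 3, 4, 4
  i=5: 0, 0, 1, 1, 2, 3, 3, 4, 4, 5, 5
  i=6: 0, 0, 1, 1, 2, 3, 3, 4, 4, 5, 6
  i=7: 0, 0, 1, 1, 2, 3, 4, 5, 5, 6, 7
  i=8: 0, 0, 1, 1, 2, 3, 4, 5, 6, 7, 8
  i=9: 0, 1, 2, 2, 3, 4, 5, 6, 7, 8, 9
  i=10: 1, 2, 3, 3, 4, 5, 6, 7, 8, 9, 10
  i=11: 1, 2, 3, 4, 5, 6, 7, 8, 9, 10, 11

reading off 1-entries of Δ²R: w = (3, 10, 8, 6, 5, 11, 7, 9, 2, 1, 4).

Fulton essential set (8 of the 35 Rothe cells):

[(2, 9, 1), (3, 7, 1), (4, 5, 1), (6, 7, 3), (6, 9, 4), (8, 2, 0), (8, 4, 1), (9, 1, 0)]


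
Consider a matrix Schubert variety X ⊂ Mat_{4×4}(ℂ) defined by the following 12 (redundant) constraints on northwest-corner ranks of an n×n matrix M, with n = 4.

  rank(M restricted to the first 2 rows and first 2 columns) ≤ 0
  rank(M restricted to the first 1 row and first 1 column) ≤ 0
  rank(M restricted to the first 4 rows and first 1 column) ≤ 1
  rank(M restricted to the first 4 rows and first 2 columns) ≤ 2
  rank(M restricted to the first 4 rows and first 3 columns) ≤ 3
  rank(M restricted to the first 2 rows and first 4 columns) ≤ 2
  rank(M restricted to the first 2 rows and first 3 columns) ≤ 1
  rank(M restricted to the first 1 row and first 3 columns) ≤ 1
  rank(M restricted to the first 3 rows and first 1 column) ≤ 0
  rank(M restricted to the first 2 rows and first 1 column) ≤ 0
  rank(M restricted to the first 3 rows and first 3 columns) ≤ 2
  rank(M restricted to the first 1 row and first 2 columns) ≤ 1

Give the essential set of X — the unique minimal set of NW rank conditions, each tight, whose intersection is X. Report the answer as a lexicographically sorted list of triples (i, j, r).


Rank table r_w(4×4) implied by the 12 constraints:

  0  0  1  1
  0  0  1  2
  0  1  2  3
  1  2  3  4

so w = (3, 4, 2, 1).

2 SE-corners of the 5-cell Rothe diagram give Ess(w):

[(2, 2, 0), (3, 1, 0)]


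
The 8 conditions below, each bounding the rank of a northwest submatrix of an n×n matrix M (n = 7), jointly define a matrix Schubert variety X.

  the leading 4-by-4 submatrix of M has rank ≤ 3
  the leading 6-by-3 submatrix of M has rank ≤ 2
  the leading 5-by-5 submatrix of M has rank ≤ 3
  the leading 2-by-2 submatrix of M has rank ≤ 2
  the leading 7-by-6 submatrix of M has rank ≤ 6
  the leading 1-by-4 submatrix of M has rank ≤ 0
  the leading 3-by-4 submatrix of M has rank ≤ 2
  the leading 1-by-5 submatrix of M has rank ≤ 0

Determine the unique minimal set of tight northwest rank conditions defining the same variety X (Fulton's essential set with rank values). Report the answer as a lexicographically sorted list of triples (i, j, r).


Rank table r_w(7×7) implied by the 8 constraints:

  0, 0, 0, 0, 0, 1, 1
  1, 1, 1, 1, 1, 2, 2
  1, 2, 2, 2, 2, 3, 3
  1, 2, 2, 3, 3, 4, 4
  1, 2, 2, 3, 3, 4, 5
  1, 2, 2, 3, 4, 5, 6
  1, 2, 3, 4, 5, 6, 7

reading off 1-entries of Δ²R: w = (6, 1, 2, 4, 7, 5, 3).

D(w) has 9 cells with 3 SE-corners; essential set:

[(1, 5, 0), (5, 5, 3), (6, 3, 2)]


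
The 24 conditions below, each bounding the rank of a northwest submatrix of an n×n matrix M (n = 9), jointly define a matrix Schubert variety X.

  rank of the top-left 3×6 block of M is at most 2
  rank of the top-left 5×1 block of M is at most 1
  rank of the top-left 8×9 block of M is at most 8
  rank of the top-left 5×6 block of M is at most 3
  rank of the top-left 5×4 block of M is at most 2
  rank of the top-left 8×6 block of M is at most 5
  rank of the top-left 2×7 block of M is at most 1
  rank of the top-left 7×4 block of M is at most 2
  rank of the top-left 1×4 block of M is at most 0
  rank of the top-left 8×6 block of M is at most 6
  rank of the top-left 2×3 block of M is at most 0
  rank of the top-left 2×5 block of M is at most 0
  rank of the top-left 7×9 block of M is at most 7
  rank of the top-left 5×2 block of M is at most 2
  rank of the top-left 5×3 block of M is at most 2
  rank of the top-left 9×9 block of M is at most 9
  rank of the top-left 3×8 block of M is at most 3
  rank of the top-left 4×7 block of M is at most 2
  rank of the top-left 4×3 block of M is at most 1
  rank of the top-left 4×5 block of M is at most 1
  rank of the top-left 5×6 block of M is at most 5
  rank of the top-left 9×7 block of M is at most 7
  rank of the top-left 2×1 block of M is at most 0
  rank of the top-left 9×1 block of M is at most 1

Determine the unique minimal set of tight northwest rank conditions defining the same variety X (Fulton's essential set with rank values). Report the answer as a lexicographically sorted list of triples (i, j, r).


Propagating the 24 rank bounds to every northwest block:

  0 0 0 0 0 1 1 1 1
  0 0 0 0 0 1 1 2 2
  1 1 1 1 1 2 2 3 3
  1 1 1 1 1 2 2 3 4
  1 2 2 2 2 3 3 4 5
  1 2 2 2 3 4 4 5 6
  1 2 2 2 3 4 5 6 7
  1 2 3 3 4 5 6 7 8
  1 2 3 4 5 6 7 8 9

giving w = (6, 8, 1, 9, 2, 5, 7, 3, 4) via Δ²R.

ℓ(w)=20; the 5 essential cells (i,j,r):

[(2, 5, 0), (2, 7, 1), (4, 5, 1), (4, 7, 2), (7, 4, 2)]


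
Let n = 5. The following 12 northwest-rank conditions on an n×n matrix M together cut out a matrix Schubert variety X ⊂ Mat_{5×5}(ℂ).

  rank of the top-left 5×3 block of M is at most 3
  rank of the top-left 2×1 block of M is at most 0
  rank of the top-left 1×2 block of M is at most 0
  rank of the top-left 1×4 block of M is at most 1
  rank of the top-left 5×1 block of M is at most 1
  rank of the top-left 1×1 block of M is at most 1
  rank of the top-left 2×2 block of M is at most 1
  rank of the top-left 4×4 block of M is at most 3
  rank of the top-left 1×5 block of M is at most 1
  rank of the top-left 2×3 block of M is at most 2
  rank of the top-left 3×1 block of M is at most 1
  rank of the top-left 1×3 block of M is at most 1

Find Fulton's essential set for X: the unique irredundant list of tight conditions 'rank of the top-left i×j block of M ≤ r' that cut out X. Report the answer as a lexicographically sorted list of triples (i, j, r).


The tightest implied rank at each (i,j), from the 12 conditions:

  0, 0, 1, 1, 1
  0, 1, 2, 2, 2
  1, 2, 3, 3, 3
  1, 2, 3, 3, 4
  1, 2, 3, 4, 5

so w = (3, 2, 1, 5, 4).

|D(w)|=4, |Ess(w)|=3:

[(1, 2, 0), (2, 1, 0), (4, 4, 3)]


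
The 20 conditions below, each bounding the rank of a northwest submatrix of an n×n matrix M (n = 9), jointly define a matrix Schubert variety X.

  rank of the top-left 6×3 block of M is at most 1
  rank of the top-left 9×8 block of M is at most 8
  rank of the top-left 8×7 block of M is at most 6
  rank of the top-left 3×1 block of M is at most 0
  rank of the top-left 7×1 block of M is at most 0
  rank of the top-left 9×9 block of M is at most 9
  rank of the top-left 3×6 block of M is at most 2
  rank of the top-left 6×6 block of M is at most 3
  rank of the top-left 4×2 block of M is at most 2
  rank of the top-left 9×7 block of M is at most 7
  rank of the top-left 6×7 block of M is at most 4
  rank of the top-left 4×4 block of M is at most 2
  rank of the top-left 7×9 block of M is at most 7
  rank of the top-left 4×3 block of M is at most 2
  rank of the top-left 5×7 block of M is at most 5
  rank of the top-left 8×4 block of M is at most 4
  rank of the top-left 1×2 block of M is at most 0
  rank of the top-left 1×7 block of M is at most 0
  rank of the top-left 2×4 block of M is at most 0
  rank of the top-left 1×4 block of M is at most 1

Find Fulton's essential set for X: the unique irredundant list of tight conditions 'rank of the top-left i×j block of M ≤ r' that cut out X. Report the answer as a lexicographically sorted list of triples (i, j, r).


Rank table r_w(9×9) implied by the 20 constraints:

  i=1: 0  0  0  0  0  0  0  1  1
  i=2: 0  0  0  0  1  1  1  2  2
  i=3: 0  1  1  1  2  2  2  3  3
  i=4: 0  1  1  2  3  3  3  4  4
  i=5: 0  1  1  2  3  3  4  5  5
  i=6: 0  1  1  2  3  3  4  5  6
  i=7: 0  1  2  3  4  4  5  6  7
  i=8: 1  2  3  4  5  5  6  7  8
  i=9: 1  2  3  4  5  6  7  8  9

second differences of R give the permutation w = (8, 5, 2, 4, 7, 9, 3, 1, 6).

ℓ(w)=21; the 5 essential cells (i,j,r):

[(1, 7, 0), (2, 4, 0), (6, 3, 1), (6, 6, 3), (7, 1, 0)]


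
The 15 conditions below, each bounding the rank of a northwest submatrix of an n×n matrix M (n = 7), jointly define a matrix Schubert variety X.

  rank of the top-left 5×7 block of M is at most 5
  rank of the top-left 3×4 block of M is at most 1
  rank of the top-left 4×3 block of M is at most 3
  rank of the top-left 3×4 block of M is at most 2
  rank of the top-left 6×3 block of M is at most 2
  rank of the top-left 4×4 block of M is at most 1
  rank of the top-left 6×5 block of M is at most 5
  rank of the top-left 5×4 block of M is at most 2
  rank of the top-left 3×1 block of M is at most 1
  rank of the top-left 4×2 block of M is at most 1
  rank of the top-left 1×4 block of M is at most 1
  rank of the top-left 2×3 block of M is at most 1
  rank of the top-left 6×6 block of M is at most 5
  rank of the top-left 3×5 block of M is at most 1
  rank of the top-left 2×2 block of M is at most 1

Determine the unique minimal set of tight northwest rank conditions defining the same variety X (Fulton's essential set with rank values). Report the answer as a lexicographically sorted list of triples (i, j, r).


Recovering R(i,j) via the rank-extension bound from the 15 conditions:

  1  1  1  1  1  1  1
  1  1  1  1  1  2  2
  1  1  1  1  1  2  3
  1  1  1  1  2  3  4
  1  2  2  2  3  4  5
  1  2  2  3  4  5  6
  1  2  3  4  5  6  7

the unique w with this rank table is (1, 6, 7, 5, 2, 4, 3).

ℓ(w)=12; the 3 essential cells (i,j,r):

[(3, 5, 1), (4, 4, 1), (6, 3, 2)]


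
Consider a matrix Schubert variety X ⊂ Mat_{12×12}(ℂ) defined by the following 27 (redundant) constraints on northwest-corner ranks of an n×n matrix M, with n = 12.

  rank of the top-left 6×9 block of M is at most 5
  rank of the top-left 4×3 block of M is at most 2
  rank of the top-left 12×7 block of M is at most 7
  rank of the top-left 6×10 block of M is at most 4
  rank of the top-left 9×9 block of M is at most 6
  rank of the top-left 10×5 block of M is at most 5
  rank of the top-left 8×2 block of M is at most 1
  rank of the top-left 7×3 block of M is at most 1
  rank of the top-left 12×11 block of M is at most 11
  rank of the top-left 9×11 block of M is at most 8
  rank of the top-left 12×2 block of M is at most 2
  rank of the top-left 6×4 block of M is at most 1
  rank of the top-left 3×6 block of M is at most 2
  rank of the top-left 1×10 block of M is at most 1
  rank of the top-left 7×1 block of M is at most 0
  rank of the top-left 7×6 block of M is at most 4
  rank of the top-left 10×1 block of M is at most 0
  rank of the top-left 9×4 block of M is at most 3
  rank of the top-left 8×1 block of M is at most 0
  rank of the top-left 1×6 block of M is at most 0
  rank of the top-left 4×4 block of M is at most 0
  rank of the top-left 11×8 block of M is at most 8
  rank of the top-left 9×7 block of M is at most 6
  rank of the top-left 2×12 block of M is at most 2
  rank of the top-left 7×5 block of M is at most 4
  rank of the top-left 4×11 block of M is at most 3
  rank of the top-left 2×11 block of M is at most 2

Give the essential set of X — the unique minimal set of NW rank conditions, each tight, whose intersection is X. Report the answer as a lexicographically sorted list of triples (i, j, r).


Recovering R(i,j) via the rank-extension bound from the 27 conditions:

  R[1]: 0, 0, 0, 0, 0, 0, 1, 1, 1, 1, 1, 1
  R[2]: 0, 0, 0, 0, 1, 1, 2, 2, 2, 2, 2, 2
  R[3]: 0, 0, 0, 0, 1, 2, 3, 3, 3, 3, 3, 3
  R[4]: 0, 0, 0, 0, 1, 2, 3, 3, 3, 3, 3, 4
  R[5]: 0, 1, 1, 1, 2, 3, 4, 4, 4, 4, 4, 5
  R[6]: 0, 1, 1, 1, 2, 3, 4, 4, 4, 4, 5, 6
  R[7]: 0, 1, 1, 2, 3, 4, 5, 5, 5, 5, 6, 7
  R[8]: 0, 1, 2, 3, 4, 5, 6, 6, 6, 6, 7, 8
  R[9]: 0, 1, 2, 3, 4, 5, 6, 6, 6, 7, 8, 9
  R[10]: 0, 1, 2, 3, 4, 5, 6, 7, 7, 8, 9, 10
  R[11]: 1, 2, 3, 4, 5, 6, 7, 8, 8, 9, 10, 11
  R[12]: 1, 2, 3, 4, 5, 6, 7, 8, 9, 10, 11, 12

giving w = (7, 5, 6, 12, 2, 11, 4, 3, 10, 8, 1, 9) via Δ²R.

|D(w)|=36, |Ess(w)|=8:

[(1, 6, 0), (4, 4, 0), (4, 11, 3), (6, 4, 1), (6, 10, 4), (7, 3, 1), (9, 9, 6), (10, 1, 0)]


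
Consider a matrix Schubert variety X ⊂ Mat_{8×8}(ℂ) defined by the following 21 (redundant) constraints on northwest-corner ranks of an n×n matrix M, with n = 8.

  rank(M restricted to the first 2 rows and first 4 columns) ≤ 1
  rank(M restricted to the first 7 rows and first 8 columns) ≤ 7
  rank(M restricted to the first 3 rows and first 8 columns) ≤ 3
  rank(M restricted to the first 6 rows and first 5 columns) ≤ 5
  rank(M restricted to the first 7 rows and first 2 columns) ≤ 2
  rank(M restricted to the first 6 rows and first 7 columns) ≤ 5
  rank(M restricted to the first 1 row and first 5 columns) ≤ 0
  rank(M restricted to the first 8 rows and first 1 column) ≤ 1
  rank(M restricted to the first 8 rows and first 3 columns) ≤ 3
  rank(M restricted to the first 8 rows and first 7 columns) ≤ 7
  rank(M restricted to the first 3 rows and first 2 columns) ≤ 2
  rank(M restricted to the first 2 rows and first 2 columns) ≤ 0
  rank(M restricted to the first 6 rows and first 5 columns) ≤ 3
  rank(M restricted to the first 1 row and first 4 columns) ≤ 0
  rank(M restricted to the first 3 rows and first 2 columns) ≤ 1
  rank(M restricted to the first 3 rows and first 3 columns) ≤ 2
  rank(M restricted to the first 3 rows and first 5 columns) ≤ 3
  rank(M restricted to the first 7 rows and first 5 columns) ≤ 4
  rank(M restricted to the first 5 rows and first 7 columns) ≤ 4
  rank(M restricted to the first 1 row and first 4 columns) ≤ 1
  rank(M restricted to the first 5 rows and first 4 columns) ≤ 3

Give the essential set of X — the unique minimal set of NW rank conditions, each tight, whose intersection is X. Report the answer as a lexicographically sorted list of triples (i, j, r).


Rank table r_w(8×8) implied by the 21 constraints:

  0  0  0  0  0  1  1  1
  0  0  1  1  1  2  2  2
  1  1  2  2  2  3  3  3
  1  2  3  3  3  4  4  4
  1  2  3  3  3  4  4  5
  1  2  3  3  3  4  5  6
  1  2  3  4  4  5  6  7
  1  2  3  4  5  6  7  8

the unique w with this rank table is (6, 3, 1, 2, 8, 7, 4, 5).

D(w) has 12 cells with 4 SE-corners; essential set:

[(1, 5, 0), (2, 2, 0), (5, 7, 4), (6, 5, 3)]


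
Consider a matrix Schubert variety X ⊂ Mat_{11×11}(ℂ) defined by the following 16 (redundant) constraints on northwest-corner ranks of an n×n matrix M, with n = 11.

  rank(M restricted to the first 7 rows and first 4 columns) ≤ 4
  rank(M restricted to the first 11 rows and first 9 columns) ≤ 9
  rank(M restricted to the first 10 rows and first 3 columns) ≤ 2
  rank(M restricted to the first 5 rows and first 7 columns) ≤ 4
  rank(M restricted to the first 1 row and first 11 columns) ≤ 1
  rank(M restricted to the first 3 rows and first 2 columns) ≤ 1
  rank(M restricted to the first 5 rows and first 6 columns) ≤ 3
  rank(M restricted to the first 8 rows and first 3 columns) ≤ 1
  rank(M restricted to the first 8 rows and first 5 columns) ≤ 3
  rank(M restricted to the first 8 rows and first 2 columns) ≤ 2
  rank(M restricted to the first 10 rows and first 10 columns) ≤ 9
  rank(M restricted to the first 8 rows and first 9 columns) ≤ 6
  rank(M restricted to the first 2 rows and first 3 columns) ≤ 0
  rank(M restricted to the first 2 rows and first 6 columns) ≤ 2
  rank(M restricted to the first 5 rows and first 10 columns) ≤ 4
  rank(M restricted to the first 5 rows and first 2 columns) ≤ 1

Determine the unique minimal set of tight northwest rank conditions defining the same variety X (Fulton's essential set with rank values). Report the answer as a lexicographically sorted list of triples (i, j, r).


Reconstructing r_w from the 16 given conditions:

  row 1: 0, 0, 0, 1, 1, 1, 1, 1, 1, 1, 1
  row 2: 0, 0, 0, 1, 2, 2, 2, 2, 2, 2, 2
  row 3: 1, 1, 1, 2, 3, 3, 3, 3, 3, 3, 3
  row 4: 1, 1, 1, 2, 3, 3, 4, 4, 4, 4, 4
  row 5: 1, 1, 1, 2, 3, 3, 4, 4, 4, 4, 5
  row 6: 1, 1, 1, 2, 3, 4, 5, 5, 5, 5, 6
  row 7: 1, 1, 1, 2, 3, 4, 5, 6, 6, 6, 7
  row 8: 1, 1, 1, 2, 3, 4, 5, 6, 6, 7, 8
  row 9: 1, 2, 2, 3, 4, 5, 6, 7, 7, 8, 9
  row 10: 1, 2, 2, 3, 4, 5, 6, 7, 8, 9, 10
  row 11: 1, 2, 3, 4, 5, 6, 7, 8, 9, 10, 11

second differences of R give the permutation w = (4, 5, 1, 7, 11, 6, 8, 10, 2, 9, 3).

|D(w)|=23, |Ess(w)|=6:

[(2, 3, 0), (5, 6, 3), (5, 10, 4), (8, 3, 1), (8, 9, 6), (10, 3, 2)]
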